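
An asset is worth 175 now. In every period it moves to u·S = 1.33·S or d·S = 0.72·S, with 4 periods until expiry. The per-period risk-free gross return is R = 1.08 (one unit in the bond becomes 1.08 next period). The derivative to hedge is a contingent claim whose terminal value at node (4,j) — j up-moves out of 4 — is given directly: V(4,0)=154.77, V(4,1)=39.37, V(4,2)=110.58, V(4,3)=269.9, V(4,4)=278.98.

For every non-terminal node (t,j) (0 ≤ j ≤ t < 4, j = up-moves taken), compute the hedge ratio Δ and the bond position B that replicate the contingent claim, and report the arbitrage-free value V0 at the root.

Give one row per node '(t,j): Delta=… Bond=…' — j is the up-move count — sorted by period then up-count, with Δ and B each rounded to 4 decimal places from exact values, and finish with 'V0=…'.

Under the risk-neutral measure, an up-move has probability p* = (R−d)/(u−d) = 0.5902 and values discount at R = 1.08.
Payoff layer (t=4): V(4,0)=154.7700, V(4,1)=39.3700, V(4,2)=110.5800, V(4,3)=269.9000, V(4,4)=278.9800
Node (3,0) S=65.3184: V=(p*·39.3700+(1−p*)·154.7700)/1.08=80.2454; Δ=(39.3700−154.7700)/(86.8735−47.0292)=-2.8963; B=V−Δ·S=269.4258
Node (3,1) S=120.6576: V=(p*·110.5800+(1−p*)·39.3700)/1.08=75.3663; Δ=(110.5800−39.3700)/(160.4746−86.8735)=0.9675; B=V−Δ·S=-41.3714
Node (3,2) S=222.8814: V=(p*·269.9000+(1−p*)·110.5800)/1.08=189.4490; Δ=(269.9000−110.5800)/(296.4323−160.4746)=1.1718; B=V−Δ·S=-71.7313
Node (3,3) S=411.7115: V=(p*·278.9800+(1−p*)·269.9000)/1.08=254.8692; Δ=(278.9800−269.9000)/(547.5763−296.4323)=0.0362; B=V−Δ·S=239.9839
Node (2,0) S=90.7200: V=(p*·75.3663+(1−p*)·80.2454)/1.08=71.6351; Δ=(75.3663−80.2454)/(120.6576−65.3184)=-0.0882; B=V−Δ·S=79.6338
Node (2,1) S=167.5800: V=(p*·189.4490+(1−p*)·75.3663)/1.08=132.1239; Δ=(189.4490−75.3663)/(222.8814−120.6576)=1.1160; B=V−Δ·S=-54.8970
Node (2,2) S=309.5575: V=(p*·254.8692+(1−p*)·189.4490)/1.08=211.1645; Δ=(254.8692−189.4490)/(411.7115−222.8814)=0.3464; B=V−Δ·S=103.9183
Node (1,0) S=126.0000: V=(p*·132.1239+(1−p*)·71.6351)/1.08=99.3828; Δ=(132.1239−71.6351)/(167.5800−90.7200)=0.7870; B=V−Δ·S=0.2209
Node (1,1) S=232.7500: V=(p*·211.1645+(1−p*)·132.1239)/1.08=165.5285; Δ=(211.1645−132.1239)/(309.5575−167.5800)=0.5567; B=V−Δ·S=35.9538
Node (0,0) S=175.0000: V=(p*·165.5285+(1−p*)·99.3828)/1.08=128.1663; Δ=(165.5285−99.3828)/(232.7500−126.0000)=0.6196; B=V−Δ·S=19.7307
Root portfolio cost Δ·175+B reproduces V0=128.1663.

(0,0): Delta=0.6196 Bond=19.7307
(1,0): Delta=0.7870 Bond=0.2209
(1,1): Delta=0.5567 Bond=35.9538
(2,0): Delta=-0.0882 Bond=79.6338
(2,1): Delta=1.1160 Bond=-54.8970
(2,2): Delta=0.3464 Bond=103.9183
(3,0): Delta=-2.8963 Bond=269.4258
(3,1): Delta=0.9675 Bond=-41.3714
(3,2): Delta=1.1718 Bond=-71.7313
(3,3): Delta=0.0362 Bond=239.9839
V0=128.1663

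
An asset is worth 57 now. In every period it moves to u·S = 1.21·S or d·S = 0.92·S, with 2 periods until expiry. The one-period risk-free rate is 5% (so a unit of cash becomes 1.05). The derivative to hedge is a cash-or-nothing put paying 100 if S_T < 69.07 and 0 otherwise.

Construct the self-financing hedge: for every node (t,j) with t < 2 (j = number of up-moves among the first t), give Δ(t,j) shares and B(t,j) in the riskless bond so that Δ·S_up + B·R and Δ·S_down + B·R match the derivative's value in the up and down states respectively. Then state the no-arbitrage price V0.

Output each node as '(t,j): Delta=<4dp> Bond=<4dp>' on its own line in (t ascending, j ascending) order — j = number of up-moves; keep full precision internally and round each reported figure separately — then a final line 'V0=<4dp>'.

(0,0): Delta=-2.5828 Bond=219.6931
(1,0): Delta=0.0000 Bond=95.2381
(1,1): Delta=-4.9997 Bond=397.3727
V0=72.4761

No-arbitrage ⇒ martingale measure with p* = (R−d)/(u−d) = 0.4483.
At expiry t=2: V(2,0)=100.0000, V(2,1)=100.0000, V(2,2)=0.0000
Node (1,0) S=52.4400: V=(p*·100.0000+(1−p*)·100.0000)/1.05=95.2381; Δ=(100.0000−100.0000)/(63.4524−48.2448)=0.0000; B=V−Δ·S=95.2381
Node (1,1) S=68.9700: V=(p*·0.0000+(1−p*)·100.0000)/1.05=52.5452; Δ=(0.0000−100.0000)/(83.4537−63.4524)=-4.9997; B=V−Δ·S=397.3727
Node (0,0) S=57.0000: V=(p*·52.5452+(1−p*)·95.2381)/1.05=72.4761; Δ=(52.5452−95.2381)/(68.9700−52.4400)=-2.5828; B=V−Δ·S=219.6931
Root portfolio cost Δ·57+B reproduces V0=72.4761.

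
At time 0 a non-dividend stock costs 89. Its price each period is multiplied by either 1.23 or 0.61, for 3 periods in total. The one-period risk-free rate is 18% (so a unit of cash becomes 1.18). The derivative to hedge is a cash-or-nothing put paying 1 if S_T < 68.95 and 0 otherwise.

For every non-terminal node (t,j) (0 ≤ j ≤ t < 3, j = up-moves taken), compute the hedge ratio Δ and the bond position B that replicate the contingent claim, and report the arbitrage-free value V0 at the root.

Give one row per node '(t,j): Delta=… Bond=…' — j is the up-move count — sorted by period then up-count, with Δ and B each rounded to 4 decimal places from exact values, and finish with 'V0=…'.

Under the risk-neutral measure, an up-move has probability p* = (R−d)/(u−d) = 0.9194 and values discount at R = 1.18.
Payoff layer (t=3): V(3,0)=1.0000, V(3,1)=1.0000, V(3,2)=0.0000, V(3,3)=0.0000
(2,0): S=33.1169. Δ = (V_up−V_dn)/(S_up−S_dn) = (1.0000−1.0000)/(40.7338−20.2013) = 0.0000. V = [p*·1.0000 + (1−p*)·1.0000]/1.18 = 0.8475. B = V − Δ·S = 0.8475.
(2,1): S=66.7767. Δ = (V_up−V_dn)/(S_up−S_dn) = (0.0000−1.0000)/(82.1353−40.7338) = -0.0242. V = [p*·0.0000 + (1−p*)·1.0000]/1.18 = 0.0683. B = V − Δ·S = 1.6812.
(2,2): S=134.6481. Δ = (V_up−V_dn)/(S_up−S_dn) = (0.0000−0.0000)/(165.6172−82.1353) = 0.0000. V = [p*·0.0000 + (1−p*)·0.0000]/1.18 = 0.0000. B = V − Δ·S = 0.0000.
(1,0): S=54.2900. Δ = (V_up−V_dn)/(S_up−S_dn) = (0.0683−0.8475)/(66.7767−33.1169) = -0.0231. V = [p*·0.0683 + (1−p*)·0.8475]/1.18 = 0.1112. B = V − Δ·S = 1.3678.
(1,1): S=109.4700. Δ = (V_up−V_dn)/(S_up−S_dn) = (0.0000−0.0683)/(134.6481−66.7767) = -0.0010. V = [p*·0.0000 + (1−p*)·0.0683]/1.18 = 0.0047. B = V − Δ·S = 0.1149.
(0,0): S=89.0000. Δ = (V_up−V_dn)/(S_up−S_dn) = (0.0047−0.1112)/(109.4700−54.2900) = -0.0019. V = [p*·0.0047 + (1−p*)·0.1112]/1.18 = 0.0112. B = V − Δ·S = 0.1830.
The time-0 hedge costs 0.0112, which is the no-arbitrage price.

(0,0): Delta=-0.0019 Bond=0.1830
(1,0): Delta=-0.0231 Bond=1.3678
(1,1): Delta=-0.0010 Bond=0.1149
(2,0): Delta=0.0000 Bond=0.8475
(2,1): Delta=-0.0242 Bond=1.6812
(2,2): Delta=0.0000 Bond=0.0000
V0=0.0112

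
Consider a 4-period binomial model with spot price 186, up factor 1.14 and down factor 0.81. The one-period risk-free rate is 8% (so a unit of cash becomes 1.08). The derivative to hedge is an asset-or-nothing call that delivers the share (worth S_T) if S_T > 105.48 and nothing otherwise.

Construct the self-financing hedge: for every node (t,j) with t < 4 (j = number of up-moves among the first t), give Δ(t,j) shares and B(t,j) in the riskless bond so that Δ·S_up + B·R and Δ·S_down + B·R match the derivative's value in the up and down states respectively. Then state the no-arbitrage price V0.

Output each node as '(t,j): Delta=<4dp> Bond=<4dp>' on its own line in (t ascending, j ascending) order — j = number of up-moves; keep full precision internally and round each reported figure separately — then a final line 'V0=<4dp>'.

(0,0): Delta=1.0062 Bond=-1.2220
(1,0): Delta=1.0456 Bond=-7.2585
(1,1): Delta=1.0000 Bond=0.0000
(2,0): Delta=1.3347 Bond=-43.1155
(2,1): Delta=1.0000 Bond=0.0000
(2,2): Delta=1.0000 Bond=0.0000
(3,0): Delta=3.4545 Bond=-256.1062
(3,1): Delta=1.0000 Bond=0.0000
(3,2): Delta=1.0000 Bond=0.0000
(3,3): Delta=1.0000 Bond=0.0000
V0=185.9357

Risk-neutral probability p* = (R−d)/(u−d) = (1.08−0.81)/(1.14−0.81) = 0.8182.
Payoff layer (t=4): V(4,0)=0.0000, V(4,1)=112.6867, V(4,2)=158.5962, V(4,3)=223.2094, V(4,4)=314.1466
Node (3,0) S=98.8480: V=(p*·112.6867+(1−p*)·0.0000)/1.08=85.3687; Δ=(112.6867−0.0000)/(112.6867−80.0669)=3.4545; B=V−Δ·S=-256.1062
Node (3,1) S=139.1194: V=(p*·158.5962+(1−p*)·112.6867)/1.08=139.1194; Δ=(158.5962−112.6867)/(158.5962−112.6867)=1.0000; B=V−Δ·S=0.0000
Node (3,2) S=195.7977: V=(p*·223.2094+(1−p*)·158.5962)/1.08=195.7977; Δ=(223.2094−158.5962)/(223.2094−158.5962)=1.0000; B=V−Δ·S=0.0000
Node (3,3) S=275.5672: V=(p*·314.1466+(1−p*)·223.2094)/1.08=275.5672; Δ=(314.1466−223.2094)/(314.1466−223.2094)=1.0000; B=V−Δ·S=0.0000
Node (2,0) S=122.0346: V=(p*·139.1194+(1−p*)·85.3687)/1.08=119.7654; Δ=(139.1194−85.3687)/(139.1194−98.8480)=1.3347; B=V−Δ·S=-43.1155
Node (2,1) S=171.7524: V=(p*·195.7977+(1−p*)·139.1194)/1.08=171.7524; Δ=(195.7977−139.1194)/(195.7977−139.1194)=1.0000; B=V−Δ·S=0.0000
Node (2,2) S=241.7256: V=(p*·275.5672+(1−p*)·195.7977)/1.08=241.7256; Δ=(275.5672−195.7977)/(275.5672−195.7977)=1.0000; B=V−Δ·S=0.0000
Node (1,0) S=150.6600: V=(p*·171.7524+(1−p*)·119.7654)/1.08=150.2780; Δ=(171.7524−119.7654)/(171.7524−122.0346)=1.0456; B=V−Δ·S=-7.2585
Node (1,1) S=212.0400: V=(p*·241.7256+(1−p*)·171.7524)/1.08=212.0400; Δ=(241.7256−171.7524)/(241.7256−171.7524)=1.0000; B=V−Δ·S=0.0000
Node (0,0) S=186.0000: V=(p*·212.0400+(1−p*)·150.2780)/1.08=185.9357; Δ=(212.0400−150.2780)/(212.0400−150.6600)=1.0062; B=V−Δ·S=-1.2220
Check: Δ(0,0)·S0 + B(0,0) = 185.9357 = V0.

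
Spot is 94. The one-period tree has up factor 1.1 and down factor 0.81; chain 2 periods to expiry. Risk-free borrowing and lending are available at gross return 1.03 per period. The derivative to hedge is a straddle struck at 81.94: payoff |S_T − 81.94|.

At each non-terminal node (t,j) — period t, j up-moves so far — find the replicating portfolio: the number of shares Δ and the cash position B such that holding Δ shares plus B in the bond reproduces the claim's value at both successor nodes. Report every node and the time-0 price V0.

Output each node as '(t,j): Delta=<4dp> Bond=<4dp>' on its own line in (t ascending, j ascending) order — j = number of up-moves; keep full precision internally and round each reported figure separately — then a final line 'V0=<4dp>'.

Risk-neutral probability p* = (R−d)/(u−d) = (1.03−0.81)/(1.1−0.81) = 0.7586.
Payoff layer (t=2): V(2,0)=20.2666, V(2,1)=1.8140, V(2,2)=31.8000
Node (1,0) S=76.1400: V=(p*·1.8140+(1−p*)·20.2666)/1.03=6.0855; Δ=(1.8140−20.2666)/(83.7540−61.6734)=-0.8357; B=V−Δ·S=69.7152
Node (1,1) S=103.4000: V=(p*·31.8000+(1−p*)·1.8140)/1.03=23.8466; Δ=(31.8000−1.8140)/(113.7400−83.7540)=1.0000; B=V−Δ·S=-79.5534
Node (0,0) S=94.0000: V=(p*·23.8466+(1−p*)·6.0855)/1.03=18.9897; Δ=(23.8466−6.0855)/(103.4000−76.1400)=0.6515; B=V−Δ·S=-42.2554
Self-financing check: at every node Δ·S+B equals the discounted successor values.

(0,0): Delta=0.6515 Bond=-42.2554
(1,0): Delta=-0.8357 Bond=69.7152
(1,1): Delta=1.0000 Bond=-79.5534
V0=18.9897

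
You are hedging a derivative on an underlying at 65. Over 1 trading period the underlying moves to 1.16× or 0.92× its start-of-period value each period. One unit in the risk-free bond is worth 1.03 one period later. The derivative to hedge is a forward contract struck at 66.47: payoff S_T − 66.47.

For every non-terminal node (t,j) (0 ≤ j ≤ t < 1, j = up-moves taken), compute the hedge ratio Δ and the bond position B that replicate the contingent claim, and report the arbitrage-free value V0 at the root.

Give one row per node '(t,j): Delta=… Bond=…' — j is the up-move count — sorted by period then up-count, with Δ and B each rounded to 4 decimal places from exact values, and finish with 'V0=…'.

(0,0): Delta=1.0000 Bond=-64.5340
V0=0.4660

Risk-neutral probability p* = (R−d)/(u−d) = (1.03−0.92)/(1.16−0.92) = 0.4583.
At expiry t=1: V(1,0)=-6.6700, V(1,1)=8.9300
  t=0,j=0: stock 65.0000 → up 75.4000 (V=8.9300), down 59.8000 (V=-6.6700). Price 0.4660; hedge Δ=1.0000, bond B=-64.5340.
Each (Δ,B) replicates both successor values, so the strategy is self-financing and V0 is arbitrage-free.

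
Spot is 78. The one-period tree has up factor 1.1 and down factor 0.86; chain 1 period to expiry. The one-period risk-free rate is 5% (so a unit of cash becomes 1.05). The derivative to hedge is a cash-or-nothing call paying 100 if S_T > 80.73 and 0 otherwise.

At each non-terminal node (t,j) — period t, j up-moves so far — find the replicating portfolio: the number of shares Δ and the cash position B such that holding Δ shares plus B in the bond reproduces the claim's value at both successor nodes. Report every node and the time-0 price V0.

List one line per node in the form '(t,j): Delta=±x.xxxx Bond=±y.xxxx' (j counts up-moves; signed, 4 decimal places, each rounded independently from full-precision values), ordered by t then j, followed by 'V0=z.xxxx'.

Risk-neutral probability p* = (R−d)/(u−d) = (1.05−0.86)/(1.1−0.86) = 0.7917.
Terminal values V(1,·): V(1,0)=0.0000, V(1,1)=100.0000
Node (0,0) S=78.0000: V=(p*·100.0000+(1−p*)·0.0000)/1.05=75.3968; Δ=(100.0000−0.0000)/(85.8000−67.0800)=5.3419; B=V−Δ·S=-341.2698
Self-financing check: at every node Δ·S+B equals the discounted successor values.

(0,0): Delta=5.3419 Bond=-341.2698
V0=75.3968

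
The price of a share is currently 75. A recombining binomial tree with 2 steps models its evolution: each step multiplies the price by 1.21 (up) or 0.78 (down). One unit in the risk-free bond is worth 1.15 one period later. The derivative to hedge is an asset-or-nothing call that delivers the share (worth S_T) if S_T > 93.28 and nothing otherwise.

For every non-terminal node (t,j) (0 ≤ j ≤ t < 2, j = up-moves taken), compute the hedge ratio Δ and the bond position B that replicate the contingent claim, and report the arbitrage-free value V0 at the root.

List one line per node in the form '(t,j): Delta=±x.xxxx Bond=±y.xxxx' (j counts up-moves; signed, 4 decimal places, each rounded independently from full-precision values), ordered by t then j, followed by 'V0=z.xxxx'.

Since d<R<u, set p* = (R−d)/(u−d) = 0.8605; price each node as the discounted p*-expectation of its children.
At expiry t=2: V(2,0)=0.0000, V(2,1)=0.0000, V(2,2)=109.8075
  t=1,j=0: stock 58.5000 → up 70.7850 (V=0.0000), down 45.6300 (V=0.0000). Price 0.0000; hedge Δ=0.0000, bond B=0.0000.
  t=1,j=1: stock 90.7500 → up 109.8075 (V=109.8075), down 70.7850 (V=0.0000). Price 82.1613; hedge Δ=2.8140, bond B=-173.2050.
  t=0,j=0: stock 75.0000 → up 90.7500 (V=82.1613), down 58.5000 (V=0.0000). Price 61.4756; hedge Δ=2.5476, bond B=-129.5972.
Check: Δ(0,0)·S0 + B(0,0) = 61.4756 = V0.

(0,0): Delta=2.5476 Bond=-129.5972
(1,0): Delta=0.0000 Bond=0.0000
(1,1): Delta=2.8140 Bond=-173.2050
V0=61.4756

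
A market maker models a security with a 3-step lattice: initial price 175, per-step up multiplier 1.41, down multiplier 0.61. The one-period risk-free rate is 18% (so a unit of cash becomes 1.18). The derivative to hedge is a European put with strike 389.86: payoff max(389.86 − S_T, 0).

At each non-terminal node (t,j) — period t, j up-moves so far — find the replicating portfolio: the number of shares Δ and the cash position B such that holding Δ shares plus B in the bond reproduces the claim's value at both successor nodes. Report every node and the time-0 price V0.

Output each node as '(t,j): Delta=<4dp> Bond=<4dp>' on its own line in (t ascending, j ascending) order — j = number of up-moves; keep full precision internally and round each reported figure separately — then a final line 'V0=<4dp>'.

(0,0): Delta=-0.7377 Bond=213.5557
(1,0): Delta=-1.0000 Bond=279.9914
(1,1): Delta=-0.6920 Bond=240.6992
(2,0): Delta=-1.0000 Bond=330.3898
(2,1): Delta=-1.0000 Bond=330.3898
(2,2): Delta=-0.6382 Bond=265.3165
V0=84.4502

No-arbitrage ⇒ martingale measure with p* = (R−d)/(u−d) = 0.7125.
Payoff layer (t=3): V(3,0)=350.1383, V(3,1)=298.0443, V(3,2)=177.6303, V(3,3)=0.0000
Node (2,0) S=65.1175: V=(p*·298.0443+(1−p*)·350.1383)/1.18=265.2723; Δ=(298.0443−350.1383)/(91.8157−39.7217)=-1.0000; B=V−Δ·S=330.3898
Node (2,1) S=150.5175: V=(p*·177.6303+(1−p*)·298.0443)/1.18=179.8723; Δ=(177.6303−298.0443)/(212.2297−91.8157)=-1.0000; B=V−Δ·S=330.3898
Node (2,2) S=347.9175: V=(p*·0.0000+(1−p*)·177.6303)/1.18=43.2786; Δ=(0.0000−177.6303)/(490.5637−212.2297)=-0.6382; B=V−Δ·S=265.3165
Node (1,0) S=106.7500: V=(p*·179.8723+(1−p*)·265.2723)/1.18=173.2414; Δ=(179.8723−265.2723)/(150.5175−65.1175)=-1.0000; B=V−Δ·S=279.9914
Node (1,1) S=246.7500: V=(p*·43.2786+(1−p*)·179.8723)/1.18=69.9570; Δ=(43.2786−179.8723)/(347.9175−150.5175)=-0.6920; B=V−Δ·S=240.6992
Node (0,0) S=175.0000: V=(p*·69.9570+(1−p*)·173.2414)/1.18=84.4502; Δ=(69.9570−173.2414)/(246.7500−106.7500)=-0.7377; B=V−Δ·S=213.5557
Self-financing check: at every node Δ·S+B equals the discounted successor values.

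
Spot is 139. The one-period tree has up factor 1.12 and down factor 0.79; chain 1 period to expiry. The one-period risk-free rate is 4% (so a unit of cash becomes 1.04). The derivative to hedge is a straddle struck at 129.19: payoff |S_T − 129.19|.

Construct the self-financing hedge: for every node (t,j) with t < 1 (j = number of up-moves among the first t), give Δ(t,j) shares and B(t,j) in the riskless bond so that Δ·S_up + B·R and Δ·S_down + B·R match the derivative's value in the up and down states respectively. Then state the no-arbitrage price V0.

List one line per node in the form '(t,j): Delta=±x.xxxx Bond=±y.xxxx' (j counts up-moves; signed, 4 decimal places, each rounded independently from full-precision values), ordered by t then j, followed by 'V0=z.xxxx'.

(0,0): Delta=0.1550 Bond=2.2684
V0=23.8138

No-arbitrage ⇒ martingale measure with p* = (R−d)/(u−d) = 0.7576.
Terminal values V(1,·): V(1,0)=19.3800, V(1,1)=26.4900
Node (0,0) S=139.0000: V=(p*·26.4900+(1−p*)·19.3800)/1.04=23.8138; Δ=(26.4900−19.3800)/(155.6800−109.8100)=0.1550; B=V−Δ·S=2.2684
The time-0 hedge costs 23.8138, which is the no-arbitrage price.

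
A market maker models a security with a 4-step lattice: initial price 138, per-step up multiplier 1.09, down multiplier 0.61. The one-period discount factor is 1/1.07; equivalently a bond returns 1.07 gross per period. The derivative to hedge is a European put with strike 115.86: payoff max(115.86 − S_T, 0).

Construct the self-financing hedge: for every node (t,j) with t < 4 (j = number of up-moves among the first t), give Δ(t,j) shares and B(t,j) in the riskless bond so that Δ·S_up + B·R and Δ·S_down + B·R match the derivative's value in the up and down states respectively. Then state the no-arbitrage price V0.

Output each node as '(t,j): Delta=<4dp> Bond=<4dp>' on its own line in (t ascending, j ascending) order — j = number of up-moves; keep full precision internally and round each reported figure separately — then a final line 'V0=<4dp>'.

Under the risk-neutral measure, an up-move has probability p* = (R−d)/(u−d) = 0.9583 and values discount at R = 1.07.
Terminal values V(4,·): V(4,0)=96.7527, V(4,1)=81.7175, V(4,2)=54.8513, V(4,3)=6.8445, V(4,4)=0.0000
(3,0): S=31.3234. Δ = (V_up−V_dn)/(S_up−S_dn) = (81.7175−96.7527)/(34.1425−19.1073) = -1.0000. V = [p*·81.7175 + (1−p*)·96.7527]/1.07 = 76.9570. B = V − Δ·S = 108.2804.
(3,1): S=55.9713. Δ = (V_up−V_dn)/(S_up−S_dn) = (54.8513−81.7175)/(61.0087−34.1425) = -1.0000. V = [p*·54.8513 + (1−p*)·81.7175]/1.07 = 52.3091. B = V − Δ·S = 108.2804.
(3,2): S=100.0143. Δ = (V_up−V_dn)/(S_up−S_dn) = (6.8445−54.8513)/(109.0155−61.0087) = -1.0000. V = [p*·6.8445 + (1−p*)·54.8513]/1.07 = 8.2661. B = V − Δ·S = 108.2804.
(3,3): S=178.7140. Δ = (V_up−V_dn)/(S_up−S_dn) = (0.0000−6.8445)/(194.7983−109.0155) = -0.0798. V = [p*·0.0000 + (1−p*)·6.8445]/1.07 = 0.2665. B = V − Δ·S = 14.5258.
(2,0): S=51.3498. Δ = (V_up−V_dn)/(S_up−S_dn) = (52.3091−76.9570)/(55.9713−31.3234) = -1.0000. V = [p*·52.3091 + (1−p*)·76.9570]/1.07 = 49.8468. B = V − Δ·S = 101.1966.
(2,1): S=91.7562. Δ = (V_up−V_dn)/(S_up−S_dn) = (8.2661−52.3091)/(100.0143−55.9713) = -1.0000. V = [p*·8.2661 + (1−p*)·52.3091]/1.07 = 9.4404. B = V − Δ·S = 101.1966.
(2,2): S=163.9578. Δ = (V_up−V_dn)/(S_up−S_dn) = (0.2665−8.2661)/(178.7140−100.0143) = -0.1016. V = [p*·0.2665 + (1−p*)·8.2661]/1.07 = 0.5606. B = V − Δ·S = 17.2264.
(1,0): S=84.1800. Δ = (V_up−V_dn)/(S_up−S_dn) = (9.4404−49.8468)/(91.7562−51.3498) = -1.0000. V = [p*·9.4404 + (1−p*)·49.8468]/1.07 = 10.3963. B = V − Δ·S = 94.5763.
(1,1): S=150.4200. Δ = (V_up−V_dn)/(S_up−S_dn) = (0.5606−9.4404)/(163.9578−91.7562) = -0.1230. V = [p*·0.5606 + (1−p*)·9.4404]/1.07 = 0.8697. B = V − Δ·S = 19.3693.
(0,0): S=138.0000. Δ = (V_up−V_dn)/(S_up−S_dn) = (0.8697−10.3963)/(150.4200−84.1800) = -0.1438. V = [p*·0.8697 + (1−p*)·10.3963]/1.07 = 1.1838. B = V − Δ·S = 21.0308.
Check: Δ(0,0)·S0 + B(0,0) = 1.1838 = V0.

(0,0): Delta=-0.1438 Bond=21.0308
(1,0): Delta=-1.0000 Bond=94.5763
(1,1): Delta=-0.1230 Bond=19.3693
(2,0): Delta=-1.0000 Bond=101.1966
(2,1): Delta=-1.0000 Bond=101.1966
(2,2): Delta=-0.1016 Bond=17.2264
(3,0): Delta=-1.0000 Bond=108.2804
(3,1): Delta=-1.0000 Bond=108.2804
(3,2): Delta=-1.0000 Bond=108.2804
(3,3): Delta=-0.0798 Bond=14.5258
V0=1.1838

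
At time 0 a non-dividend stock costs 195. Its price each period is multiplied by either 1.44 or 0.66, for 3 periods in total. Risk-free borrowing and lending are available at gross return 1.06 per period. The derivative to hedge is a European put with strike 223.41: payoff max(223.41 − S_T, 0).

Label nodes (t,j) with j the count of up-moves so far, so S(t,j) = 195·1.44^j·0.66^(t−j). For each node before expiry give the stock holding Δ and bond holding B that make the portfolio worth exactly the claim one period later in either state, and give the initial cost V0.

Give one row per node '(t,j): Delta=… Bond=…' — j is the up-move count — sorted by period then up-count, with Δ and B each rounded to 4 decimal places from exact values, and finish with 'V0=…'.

(0,0): Delta=-0.3876 Bond=122.8201
(1,0): Delta=-0.7905 Bond=182.0493
(1,1): Delta=-0.2121 Bond=80.9223
(2,0): Delta=-1.0000 Bond=210.7642
(2,1): Delta=-0.6993 Bond=176.0700
(2,2): Delta=0.0000 Bond=0.0000
V0=47.2404

The replicating-portfolio and risk-neutral prices coincide; use p* = (1.06−0.66)/(1.44−0.66) = 0.5128 for the latter.
At expiry t=3: V(3,0)=167.3483, V(3,1)=101.0935, V(3,2)=0.0000, V(3,3)=0.0000
(2,0): S=84.9420. Δ = (V_up−V_dn)/(S_up−S_dn) = (101.0935−167.3483)/(122.3165−56.0617) = -1.0000. V = [p*·101.0935 + (1−p*)·167.3483]/1.06 = 125.8222. B = V − Δ·S = 210.7642.
(2,1): S=185.3280. Δ = (V_up−V_dn)/(S_up−S_dn) = (0.0000−101.0935)/(266.8723−122.3165) = -0.6993. V = [p*·0.0000 + (1−p*)·101.0935]/1.06 = 46.4629. B = V − Δ·S = 176.0700.
(2,2): S=404.3520. Δ = (V_up−V_dn)/(S_up−S_dn) = (0.0000−0.0000)/(582.2669−266.8723) = 0.0000. V = [p*·0.0000 + (1−p*)·0.0000]/1.06 = 0.0000. B = V − Δ·S = 0.0000.
(1,0): S=128.7000. Δ = (V_up−V_dn)/(S_up−S_dn) = (46.4629−125.8222)/(185.3280−84.9420) = -0.7905. V = [p*·46.4629 + (1−p*)·125.8222]/1.06 = 80.3067. B = V − Δ·S = 182.0493.
(1,1): S=280.8000. Δ = (V_up−V_dn)/(S_up−S_dn) = (0.0000−46.4629)/(404.3520−185.3280) = -0.2121. V = [p*·0.0000 + (1−p*)·46.4629]/1.06 = 21.3545. B = V − Δ·S = 80.9223.
(0,0): S=195.0000. Δ = (V_up−V_dn)/(S_up−S_dn) = (21.3545−80.3067)/(280.8000−128.7000) = -0.3876. V = [p*·21.3545 + (1−p*)·80.3067]/1.06 = 47.2404. B = V − Δ·S = 122.8201.
The time-0 hedge costs 47.2404, which is the no-arbitrage price.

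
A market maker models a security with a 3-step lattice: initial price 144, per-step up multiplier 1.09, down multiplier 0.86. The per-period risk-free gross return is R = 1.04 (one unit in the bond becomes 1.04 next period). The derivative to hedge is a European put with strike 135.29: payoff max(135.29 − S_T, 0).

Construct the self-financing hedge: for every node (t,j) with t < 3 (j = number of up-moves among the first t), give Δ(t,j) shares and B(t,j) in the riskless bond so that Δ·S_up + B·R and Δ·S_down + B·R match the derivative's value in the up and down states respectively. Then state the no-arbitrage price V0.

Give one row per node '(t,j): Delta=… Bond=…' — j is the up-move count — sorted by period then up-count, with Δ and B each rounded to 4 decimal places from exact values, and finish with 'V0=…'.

(0,0): Delta=-0.2147 Bond=33.2117
(1,0): Delta=-0.6871 Bond=93.0384
(1,1): Delta=-0.1112 Bond=18.2907
(2,0): Delta=-1.0000 Bond=130.0865
(2,1): Delta=-0.6185 Bond=87.5025
(2,2): Delta=0.0000 Bond=0.0000
V0=2.2932

Under the risk-neutral measure, an up-move has probability p* = (R−d)/(u−d) = 0.7826 and values discount at R = 1.04.
Payoff layer (t=3): V(3,0)=43.6979, V(3,1)=19.2024, V(3,2)=0.0000, V(3,3)=0.0000
  t=2,j=0: stock 106.5024 → up 116.0876 (V=19.2024), down 91.5921 (V=43.6979). Price 23.5841; hedge Δ=-1.0000, bond B=130.0865.
  t=2,j=1: stock 134.9856 → up 147.1343 (V=0.0000), down 116.0876 (V=19.2024). Price 4.0139; hedge Δ=-0.6185, bond B=87.5025.
  t=2,j=2: stock 171.0864 → up 186.4842 (V=0.0000), down 147.1343 (V=0.0000). Price 0.0000; hedge Δ=0.0000, bond B=0.0000.
  t=1,j=0: stock 123.8400 → up 134.9856 (V=4.0139), down 106.5024 (V=23.5841). Price 7.9503; hedge Δ=-0.6871, bond B=93.0384.
  t=1,j=1: stock 156.9600 → up 171.0864 (V=0.0000), down 134.9856 (V=4.0139). Price 0.8390; hedge Δ=-0.1112, bond B=18.2907.
  t=0,j=0: stock 144.0000 → up 156.9600 (V=0.8390), down 123.8400 (V=7.9503). Price 2.2932; hedge Δ=-0.2147, bond B=33.2117.
Each (Δ,B) replicates both successor values, so the strategy is self-financing and V0 is arbitrage-free.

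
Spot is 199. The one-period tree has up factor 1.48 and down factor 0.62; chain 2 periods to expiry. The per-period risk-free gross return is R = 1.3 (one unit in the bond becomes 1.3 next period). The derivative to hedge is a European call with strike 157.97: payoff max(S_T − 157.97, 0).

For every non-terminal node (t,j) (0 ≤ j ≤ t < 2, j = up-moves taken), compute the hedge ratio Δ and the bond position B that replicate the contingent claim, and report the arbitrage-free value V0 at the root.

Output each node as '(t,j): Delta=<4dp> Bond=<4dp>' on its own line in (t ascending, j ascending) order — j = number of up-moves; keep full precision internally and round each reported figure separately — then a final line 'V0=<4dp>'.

Under the risk-neutral measure, an up-move has probability p* = (R−d)/(u−d) = 0.7907 and values discount at R = 1.3.
Terminal values V(2,·): V(2,0)=0.0000, V(2,1)=24.6324, V(2,2)=277.9196
Node (1,0) S=123.3800: V=(p*·24.6324+(1−p*)·0.0000)/1.3=14.9821; Δ=(24.6324−0.0000)/(182.6024−76.4956)=0.2321; B=V−Δ·S=-13.6602
Node (1,1) S=294.5200: V=(p*·277.9196+(1−p*)·24.6324)/1.3=173.0046; Δ=(277.9196−24.6324)/(435.8896−182.6024)=1.0000; B=V−Δ·S=-121.5154
Node (0,0) S=199.0000: V=(p*·173.0046+(1−p*)·14.9821)/1.3=107.6386; Δ=(173.0046−14.9821)/(294.5200−123.3800)=0.9234; B=V−Δ·S=-76.1085
Self-financing check: at every node Δ·S+B equals the discounted successor values.

(0,0): Delta=0.9234 Bond=-76.1085
(1,0): Delta=0.2321 Bond=-13.6602
(1,1): Delta=1.0000 Bond=-121.5154
V0=107.6386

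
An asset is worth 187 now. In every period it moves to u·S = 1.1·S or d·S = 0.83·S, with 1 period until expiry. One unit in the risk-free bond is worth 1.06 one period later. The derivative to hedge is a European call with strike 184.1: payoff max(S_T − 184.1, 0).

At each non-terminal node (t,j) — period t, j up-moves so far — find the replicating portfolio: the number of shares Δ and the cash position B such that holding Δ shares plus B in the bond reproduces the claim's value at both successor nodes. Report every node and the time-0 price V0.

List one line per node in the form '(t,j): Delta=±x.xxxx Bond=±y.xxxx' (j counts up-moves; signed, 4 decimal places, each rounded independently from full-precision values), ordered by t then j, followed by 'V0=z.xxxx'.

(0,0): Delta=0.4278 Bond=-62.6415
V0=17.3585

The replicating-portfolio and risk-neutral prices coincide; use p* = (1.06−0.83)/(1.1−0.83) = 0.8519 for the latter.
Terminal payoffs: V(1,0)=0.0000, V(1,1)=21.6000
Node (0,0) S=187.0000: V=(p*·21.6000+(1−p*)·0.0000)/1.06=17.3585; Δ=(21.6000−0.0000)/(205.7000−155.2100)=0.4278; B=V−Δ·S=-62.6415
Each (Δ,B) replicates both successor values, so the strategy is self-financing and V0 is arbitrage-free.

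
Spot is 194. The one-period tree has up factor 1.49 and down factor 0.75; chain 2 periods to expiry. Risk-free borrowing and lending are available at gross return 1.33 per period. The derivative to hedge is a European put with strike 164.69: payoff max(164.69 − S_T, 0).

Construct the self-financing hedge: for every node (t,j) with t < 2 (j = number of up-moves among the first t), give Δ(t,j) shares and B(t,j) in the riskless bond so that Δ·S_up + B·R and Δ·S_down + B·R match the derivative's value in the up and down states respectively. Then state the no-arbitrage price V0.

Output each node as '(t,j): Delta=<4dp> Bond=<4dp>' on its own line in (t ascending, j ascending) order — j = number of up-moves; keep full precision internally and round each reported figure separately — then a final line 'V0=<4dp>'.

No-arbitrage ⇒ martingale measure with p* = (R−d)/(u−d) = 0.7838.
At expiry t=2: V(2,0)=55.5650, V(2,1)=0.0000, V(2,2)=0.0000
Node (1,0) S=145.5000: V=(p*·0.0000+(1−p*)·55.5650)/1.33=9.0331; Δ=(0.0000−55.5650)/(216.7950−109.1250)=-0.5161; B=V−Δ·S=84.1210
Node (1,1) S=289.0600: V=(p*·0.0000+(1−p*)·0.0000)/1.33=0.0000; Δ=(0.0000−0.0000)/(430.6994−216.7950)=0.0000; B=V−Δ·S=0.0000
Node (0,0) S=194.0000: V=(p*·0.0000+(1−p*)·9.0331)/1.33=1.4685; Δ=(0.0000−9.0331)/(289.0600−145.5000)=-0.0629; B=V−Δ·S=13.6754
Each (Δ,B) replicates both successor values, so the strategy is self-financing and V0 is arbitrage-free.

(0,0): Delta=-0.0629 Bond=13.6754
(1,0): Delta=-0.5161 Bond=84.1210
(1,1): Delta=0.0000 Bond=0.0000
V0=1.4685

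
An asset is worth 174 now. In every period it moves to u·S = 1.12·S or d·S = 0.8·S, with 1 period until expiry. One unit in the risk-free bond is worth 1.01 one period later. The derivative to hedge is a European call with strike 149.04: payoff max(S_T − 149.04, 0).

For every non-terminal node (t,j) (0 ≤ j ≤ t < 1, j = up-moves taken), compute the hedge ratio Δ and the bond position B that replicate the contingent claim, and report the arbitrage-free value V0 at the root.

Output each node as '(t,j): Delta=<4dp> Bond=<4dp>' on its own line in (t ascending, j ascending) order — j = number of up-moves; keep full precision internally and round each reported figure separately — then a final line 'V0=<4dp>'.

(0,0): Delta=0.8233 Bond=-113.4653
V0=29.7847

The replicating-portfolio and risk-neutral prices coincide; use p* = (1.01−0.8)/(1.12−0.8) = 0.6562 for the latter.
At expiry t=1: V(1,0)=0.0000, V(1,1)=45.8400
Node (0,0) S=174.0000: V=(p*·45.8400+(1−p*)·0.0000)/1.01=29.7847; Δ=(45.8400−0.0000)/(194.8800−139.2000)=0.8233; B=V−Δ·S=-113.4653
Root portfolio cost Δ·174+B reproduces V0=29.7847.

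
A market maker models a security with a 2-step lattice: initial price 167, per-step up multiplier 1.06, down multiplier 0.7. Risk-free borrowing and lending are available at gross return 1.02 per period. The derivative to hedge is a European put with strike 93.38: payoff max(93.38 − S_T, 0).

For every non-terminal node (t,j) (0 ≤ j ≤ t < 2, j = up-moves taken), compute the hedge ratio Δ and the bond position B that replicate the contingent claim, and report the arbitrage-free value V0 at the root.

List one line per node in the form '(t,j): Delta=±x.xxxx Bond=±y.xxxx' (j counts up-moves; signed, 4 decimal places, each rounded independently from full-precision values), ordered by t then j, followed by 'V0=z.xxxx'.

Since d<R<u, set p* = (R−d)/(u−d) = 0.8889; price each node as the discounted p*-expectation of its children.
Terminal values V(2,·): V(2,0)=11.5500, V(2,1)=0.0000, V(2,2)=0.0000
  t=1,j=0: stock 116.9000 → up 123.9140 (V=0.0000), down 81.8300 (V=11.5500). Price 1.2582; hedge Δ=-0.2745, bond B=33.3415.
  t=1,j=1: stock 177.0200 → up 187.6412 (V=0.0000), down 123.9140 (V=0.0000). Price 0.0000; hedge Δ=0.0000, bond B=0.0000.
  t=0,j=0: stock 167.0000 → up 177.0200 (V=0.0000), down 116.9000 (V=1.2582). Price 0.1371; hedge Δ=-0.0209, bond B=3.6320.
Self-financing check: at every node Δ·S+B equals the discounted successor values.

(0,0): Delta=-0.0209 Bond=3.6320
(1,0): Delta=-0.2745 Bond=33.3415
(1,1): Delta=0.0000 Bond=0.0000
V0=0.1371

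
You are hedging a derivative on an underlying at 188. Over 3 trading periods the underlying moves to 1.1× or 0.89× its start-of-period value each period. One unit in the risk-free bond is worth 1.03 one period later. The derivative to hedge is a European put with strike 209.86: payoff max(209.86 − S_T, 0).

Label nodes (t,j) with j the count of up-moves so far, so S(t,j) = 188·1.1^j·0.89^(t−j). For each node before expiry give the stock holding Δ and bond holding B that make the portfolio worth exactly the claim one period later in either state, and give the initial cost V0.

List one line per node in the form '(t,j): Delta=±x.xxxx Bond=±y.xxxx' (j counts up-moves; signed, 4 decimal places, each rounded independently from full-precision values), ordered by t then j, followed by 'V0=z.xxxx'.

(0,0): Delta=-0.5716 Bond=122.4669
(1,0): Delta=-1.0000 Bond=197.8132
(1,1): Delta=-0.3984 Bond=90.3048
(2,0): Delta=-1.0000 Bond=203.7476
(2,1): Delta=-1.0000 Bond=203.7476
(2,2): Delta=-0.1550 Bond=37.6472
V0=14.9975

The replicating-portfolio and risk-neutral prices coincide; use p* = (1.03−0.89)/(1.1−0.89) = 0.6667 for the latter.
Payoff layer (t=3): V(3,0)=77.3258, V(3,1)=46.0537, V(3,2)=7.4028, V(3,3)=0.0000
Node (2,0) S=148.9148: V=(p*·46.0537+(1−p*)·77.3258)/1.03=54.8328; Δ=(46.0537−77.3258)/(163.8063−132.5342)=-1.0000; B=V−Δ·S=203.7476
Node (2,1) S=184.0520: V=(p*·7.4028+(1−p*)·46.0537)/1.03=19.6956; Δ=(7.4028−46.0537)/(202.4572−163.8063)=-1.0000; B=V−Δ·S=203.7476
Node (2,2) S=227.4800: V=(p*·0.0000+(1−p*)·7.4028)/1.03=2.3957; Δ=(0.0000−7.4028)/(250.2280−202.4572)=-0.1550; B=V−Δ·S=37.6472
Node (1,0) S=167.3200: V=(p*·19.6956+(1−p*)·54.8328)/1.03=30.4932; Δ=(19.6956−54.8328)/(184.0520−148.9148)=-1.0000; B=V−Δ·S=197.8132
Node (1,1) S=206.8000: V=(p*·2.3957+(1−p*)·19.6956)/1.03=7.9246; Δ=(2.3957−19.6956)/(227.4800−184.0520)=-0.3984; B=V−Δ·S=90.3048
Node (0,0) S=188.0000: V=(p*·7.9246+(1−p*)·30.4932)/1.03=14.9975; Δ=(7.9246−30.4932)/(206.8000−167.3200)=-0.5716; B=V−Δ·S=122.4669
Root portfolio cost Δ·188+B reproduces V0=14.9975.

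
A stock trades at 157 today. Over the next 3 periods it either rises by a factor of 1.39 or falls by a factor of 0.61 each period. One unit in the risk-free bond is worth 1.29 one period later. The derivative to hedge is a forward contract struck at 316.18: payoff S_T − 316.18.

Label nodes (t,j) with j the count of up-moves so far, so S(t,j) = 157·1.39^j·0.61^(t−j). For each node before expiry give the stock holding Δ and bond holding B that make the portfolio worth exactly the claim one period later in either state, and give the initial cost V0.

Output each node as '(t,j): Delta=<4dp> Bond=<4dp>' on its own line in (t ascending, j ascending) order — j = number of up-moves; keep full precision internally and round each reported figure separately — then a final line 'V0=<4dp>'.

(0,0): Delta=1.0000 Bond=-147.2873
(1,0): Delta=1.0000 Bond=-190.0006
(1,1): Delta=1.0000 Bond=-190.0006
(2,0): Delta=1.0000 Bond=-245.1008
(2,1): Delta=1.0000 Bond=-245.1008
(2,2): Delta=1.0000 Bond=-245.1008
V0=9.7127

Risk-neutral probability p* = (R−d)/(u−d) = (1.29−0.61)/(1.39−0.61) = 0.8718.
At expiry t=3: V(3,0)=-280.5440, V(3,1)=-234.9766, V(3,2)=-131.1428, V(3,3)=105.4622
(2,0): S=58.4197. Δ = (V_up−V_dn)/(S_up−S_dn) = (-234.9766−-280.5440)/(81.2034−35.6360) = 1.0000. V = [p*·-234.9766 + (1−p*)·-280.5440]/1.29 = -186.6811. B = V − Δ·S = -245.1008.
(2,1): S=133.1203. Δ = (V_up−V_dn)/(S_up−S_dn) = (-131.1428−-234.9766)/(185.0372−81.2034) = 1.0000. V = [p*·-131.1428 + (1−p*)·-234.9766]/1.29 = -111.9805. B = V − Δ·S = -245.1008.
(2,2): S=303.3397. Δ = (V_up−V_dn)/(S_up−S_dn) = (105.4622−-131.1428)/(421.6422−185.0372) = 1.0000. V = [p*·105.4622 + (1−p*)·-131.1428]/1.29 = 58.2389. B = V − Δ·S = -245.1008.
(1,0): S=95.7700. Δ = (V_up−V_dn)/(S_up−S_dn) = (-111.9805−-186.6811)/(133.1203−58.4197) = 1.0000. V = [p*·-111.9805 + (1−p*)·-186.6811]/1.29 = -94.2306. B = V − Δ·S = -190.0006.
(1,1): S=218.2300. Δ = (V_up−V_dn)/(S_up−S_dn) = (58.2389−-111.9805)/(303.3397−133.1203) = 1.0000. V = [p*·58.2389 + (1−p*)·-111.9805]/1.29 = 28.2294. B = V − Δ·S = -190.0006.
(0,0): S=157.0000. Δ = (V_up−V_dn)/(S_up−S_dn) = (28.2294−-94.2306)/(218.2300−95.7700) = 1.0000. V = [p*·28.2294 + (1−p*)·-94.2306]/1.29 = 9.7127. B = V − Δ·S = -147.2873.
Each (Δ,B) replicates both successor values, so the strategy is self-financing and V0 is arbitrage-free.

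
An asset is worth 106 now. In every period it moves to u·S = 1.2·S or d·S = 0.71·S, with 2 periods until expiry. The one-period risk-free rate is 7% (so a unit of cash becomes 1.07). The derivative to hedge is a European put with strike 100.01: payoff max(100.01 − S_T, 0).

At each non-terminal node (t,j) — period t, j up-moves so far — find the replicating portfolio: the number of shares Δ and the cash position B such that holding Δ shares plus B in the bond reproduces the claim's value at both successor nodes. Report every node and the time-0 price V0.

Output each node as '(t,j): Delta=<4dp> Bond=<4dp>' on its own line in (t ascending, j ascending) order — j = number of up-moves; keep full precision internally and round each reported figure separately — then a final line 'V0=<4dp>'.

Under the risk-neutral measure, an up-move has probability p* = (R−d)/(u−d) = 0.7347 and values discount at R = 1.07.
At expiry t=2: V(2,0)=46.5754, V(2,1)=9.6980, V(2,2)=0.0000
(1,0): S=75.2600. Δ = (V_up−V_dn)/(S_up−S_dn) = (9.6980−46.5754)/(90.3120−53.4346) = -1.0000. V = [p*·9.6980 + (1−p*)·46.5754]/1.07 = 18.2073. B = V − Δ·S = 93.4673.
(1,1): S=127.2000. Δ = (V_up−V_dn)/(S_up−S_dn) = (0.0000−9.6980)/(152.6400−90.3120) = -0.1556. V = [p*·0.0000 + (1−p*)·9.6980]/1.07 = 2.4046. B = V − Δ·S = 22.1965.
(0,0): S=106.0000. Δ = (V_up−V_dn)/(S_up−S_dn) = (2.4046−18.2073)/(127.2000−75.2600) = -0.3042. V = [p*·2.4046 + (1−p*)·18.2073]/1.07 = 6.1656. B = V − Δ·S = 38.4159.
Root portfolio cost Δ·106+B reproduces V0=6.1656.

(0,0): Delta=-0.3042 Bond=38.4159
(1,0): Delta=-1.0000 Bond=93.4673
(1,1): Delta=-0.1556 Bond=22.1965
V0=6.1656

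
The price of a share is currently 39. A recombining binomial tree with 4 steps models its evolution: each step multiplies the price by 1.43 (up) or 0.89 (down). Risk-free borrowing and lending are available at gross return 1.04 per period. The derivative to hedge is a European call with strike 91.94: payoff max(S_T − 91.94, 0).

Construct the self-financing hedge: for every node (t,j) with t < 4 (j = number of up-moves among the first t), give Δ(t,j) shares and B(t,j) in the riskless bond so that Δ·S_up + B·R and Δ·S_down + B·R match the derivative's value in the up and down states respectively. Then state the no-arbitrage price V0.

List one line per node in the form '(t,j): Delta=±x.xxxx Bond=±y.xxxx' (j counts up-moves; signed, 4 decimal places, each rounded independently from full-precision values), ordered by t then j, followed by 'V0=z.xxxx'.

Under the risk-neutral measure, an up-move has probability p* = (R−d)/(u−d) = 0.2778 and values discount at R = 1.04.
At expiry t=4: V(4,0)=0.0000, V(4,1)=0.0000, V(4,2)=0.0000, V(4,3)=9.5592, V(4,4)=71.1430
(3,0): S=27.4938. Δ = (V_up−V_dn)/(S_up−S_dn) = (0.0000−0.0000)/(39.3161−24.4695) = 0.0000. V = [p*·0.0000 + (1−p*)·0.0000]/1.04 = 0.0000. B = V − Δ·S = 0.0000.
(3,1): S=44.1754. Δ = (V_up−V_dn)/(S_up−S_dn) = (0.0000−0.0000)/(63.1708−39.3161) = 0.0000. V = [p*·0.0000 + (1−p*)·0.0000]/1.04 = 0.0000. B = V − Δ·S = 0.0000.
(3,2): S=70.9785. Δ = (V_up−V_dn)/(S_up−S_dn) = (9.5592−0.0000)/(101.4992−63.1708) = 0.2494. V = [p*·9.5592 + (1−p*)·0.0000]/1.04 = 2.5532. B = V − Δ·S = -15.1491.
(3,3): S=114.0441. Δ = (V_up−V_dn)/(S_up−S_dn) = (71.1430−9.5592)/(163.0830−101.4992) = 1.0000. V = [p*·71.1430 + (1−p*)·9.5592]/1.04 = 25.6402. B = V − Δ·S = -88.4038.
(2,0): S=30.8919. Δ = (V_up−V_dn)/(S_up−S_dn) = (0.0000−0.0000)/(44.1754−27.4938) = 0.0000. V = [p*·0.0000 + (1−p*)·0.0000]/1.04 = 0.0000. B = V − Δ·S = 0.0000.
(2,1): S=49.6353. Δ = (V_up−V_dn)/(S_up−S_dn) = (2.5532−0.0000)/(70.9785−44.1754) = 0.0953. V = [p*·2.5532 + (1−p*)·0.0000]/1.04 = 0.6819. B = V − Δ·S = -4.0462.
(2,2): S=79.7511. Δ = (V_up−V_dn)/(S_up−S_dn) = (25.6402−2.5532)/(114.0441−70.9785) = 0.5361. V = [p*·25.6402 + (1−p*)·2.5532]/1.04 = 8.6214. B = V − Δ·S = -34.1323.
(1,0): S=34.7100. Δ = (V_up−V_dn)/(S_up−S_dn) = (0.6819−0.0000)/(49.6353−30.8919) = 0.0364. V = [p*·0.6819 + (1−p*)·0.0000]/1.04 = 0.1821. B = V − Δ·S = -1.0807.
(1,1): S=55.7700. Δ = (V_up−V_dn)/(S_up−S_dn) = (8.6214−0.6819)/(79.7511−49.6353) = 0.2636. V = [p*·8.6214 + (1−p*)·0.6819]/1.04 = 2.7763. B = V − Δ·S = -11.9264.
(0,0): S=39.0000. Δ = (V_up−V_dn)/(S_up−S_dn) = (2.7763−0.1821)/(55.7700−34.7100) = 0.1232. V = [p*·2.7763 + (1−p*)·0.1821]/1.04 = 0.8680. B = V − Δ·S = -3.9360.
Root portfolio cost Δ·39+B reproduces V0=0.8680.

(0,0): Delta=0.1232 Bond=-3.9360
(1,0): Delta=0.0364 Bond=-1.0807
(1,1): Delta=0.2636 Bond=-11.9264
(2,0): Delta=0.0000 Bond=0.0000
(2,1): Delta=0.0953 Bond=-4.0462
(2,2): Delta=0.5361 Bond=-34.1323
(3,0): Delta=0.0000 Bond=0.0000
(3,1): Delta=0.0000 Bond=0.0000
(3,2): Delta=0.2494 Bond=-15.1491
(3,3): Delta=1.0000 Bond=-88.4038
V0=0.8680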